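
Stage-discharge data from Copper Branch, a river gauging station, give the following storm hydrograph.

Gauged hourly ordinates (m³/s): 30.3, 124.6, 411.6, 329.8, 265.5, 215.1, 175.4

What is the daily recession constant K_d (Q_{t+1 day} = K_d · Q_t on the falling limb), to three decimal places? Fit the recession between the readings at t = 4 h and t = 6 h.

K_d ≈ 0.007

Between t = 4 h and t = 6 h the flow falls from 265.5 to 175.4 m³/s over 2×1 h = 2 h.
Per-interval ratio K = (175.4/265.5)^(1/2) = 0.8128; K_d = K^(24/1) = 0.007.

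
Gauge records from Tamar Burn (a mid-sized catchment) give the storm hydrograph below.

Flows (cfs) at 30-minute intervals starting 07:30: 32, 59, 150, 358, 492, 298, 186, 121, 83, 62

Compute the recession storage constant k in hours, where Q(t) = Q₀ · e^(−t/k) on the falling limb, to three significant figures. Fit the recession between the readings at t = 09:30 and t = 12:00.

On the falling limb, Q drops from 492 to 62 cfs between t = 09:30 and t = 12:00 (Δt = 2.5 h).
k = −Δt / ln(Q₂/Q₁) = −2.5 / ln(62/492) = 1.21 h.

k ≈ 1.21 h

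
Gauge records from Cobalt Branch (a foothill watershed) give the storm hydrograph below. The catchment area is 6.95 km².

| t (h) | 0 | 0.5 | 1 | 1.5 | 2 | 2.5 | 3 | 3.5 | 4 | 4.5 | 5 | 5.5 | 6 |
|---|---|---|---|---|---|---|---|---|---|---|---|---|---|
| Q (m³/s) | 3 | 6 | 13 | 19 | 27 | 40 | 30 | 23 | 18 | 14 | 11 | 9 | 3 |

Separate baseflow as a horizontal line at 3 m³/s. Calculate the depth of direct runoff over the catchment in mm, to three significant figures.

d ≈ 45.8 mm

Direct runoff: 0.0, 3.0, 10.0, 16.0, 24.0, 37.0, 27.0, 20.0, 15.0, 11.0, 8.0, 6.0, 0.0 m³/s; ΣQ_DR = 177.0 m³/s.
V = ΣQ_DR · Δt = 177.0 × 1800 s = 3.186 × 10^5 m³.
Over A = 6.95 km², depth = V / A = 45.8 mm.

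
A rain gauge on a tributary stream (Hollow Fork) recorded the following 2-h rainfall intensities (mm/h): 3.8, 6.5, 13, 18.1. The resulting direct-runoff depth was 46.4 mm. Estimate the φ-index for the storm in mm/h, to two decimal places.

φ ≈ 4.80 mm/h

Only the 3 blocks with intensity above φ contribute runoff: 6.5, 13, 18.1 mm/h.
Σ(I−φ)·Δt = d  ⇒  (6.5+13+18.1 − 3φ)·2 = 46.4
φ = (37.60 − 46.4/2) / 3 = 4.80 mm/h.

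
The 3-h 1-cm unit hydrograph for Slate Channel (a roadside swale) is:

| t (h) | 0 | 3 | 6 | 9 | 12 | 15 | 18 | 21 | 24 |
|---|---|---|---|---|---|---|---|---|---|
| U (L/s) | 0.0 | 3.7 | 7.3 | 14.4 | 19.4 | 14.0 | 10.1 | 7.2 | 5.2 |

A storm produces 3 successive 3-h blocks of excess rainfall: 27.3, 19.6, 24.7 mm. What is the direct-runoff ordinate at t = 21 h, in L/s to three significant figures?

Q ≈ 74.0 L/s

By discrete convolution, Q_j = Σ (P_i / 10 mm) · U_{j−i}.
At t = 21 h (j=7): Q = (27.3/10)·7.2 + (19.6/10)·10.1 + (24.7/10)·14.0 = 74.0 L/s.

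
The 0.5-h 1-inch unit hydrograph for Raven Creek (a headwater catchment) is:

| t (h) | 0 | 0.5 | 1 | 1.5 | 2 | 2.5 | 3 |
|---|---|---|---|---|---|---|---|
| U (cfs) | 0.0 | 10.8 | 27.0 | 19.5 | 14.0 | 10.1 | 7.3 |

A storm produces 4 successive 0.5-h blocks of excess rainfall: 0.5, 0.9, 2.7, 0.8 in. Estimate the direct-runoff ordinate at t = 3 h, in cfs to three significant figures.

Q ≈ 66.1 cfs

By discrete convolution, Q_j = Σ (P_i / 1 in) · U_{j−i}.
At t = 3 h (j=6): Q = (0.5/1)·7.3 + (0.9/1)·10.1 + (2.7/1)·14.0 + (0.8/1)·19.5 = 66.1 cfs.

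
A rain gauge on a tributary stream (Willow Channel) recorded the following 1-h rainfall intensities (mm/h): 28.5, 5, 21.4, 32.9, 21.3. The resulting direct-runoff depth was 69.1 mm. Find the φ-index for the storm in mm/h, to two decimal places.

Only the 4 blocks with intensity above φ contribute runoff: 28.5, 21.4, 32.9, 21.3 mm/h.
Σ(I−φ)·Δt = d  ⇒  (28.5+21.4+32.9+21.3 − 4φ)·1 = 69.1
φ = (104.1 − 69.1/1) / 4 = 8.75 mm/h.

φ ≈ 8.75 mm/h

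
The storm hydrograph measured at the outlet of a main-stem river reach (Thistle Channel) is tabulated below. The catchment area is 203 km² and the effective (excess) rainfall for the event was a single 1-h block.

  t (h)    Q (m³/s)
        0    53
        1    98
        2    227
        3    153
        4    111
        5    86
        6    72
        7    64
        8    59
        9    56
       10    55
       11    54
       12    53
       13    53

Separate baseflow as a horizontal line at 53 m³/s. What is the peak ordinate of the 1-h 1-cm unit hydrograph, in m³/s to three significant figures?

U_p ≈ 217 m³/s

Direct runoff: 0.0, 45.0, 174.0, 100.0, 58.0, 33.0, 19.0, 11.0, 6.0, 3.0, 2.0, 1.0, 0.0, 0.0 m³/s; ΣQ_DR = 452.0 m³/s, peak = 174.0 m³/s.
Runoff depth d = ΣQ_DR·Δt / A = 452.0 × 3600 / (203 km²) = 8.016 mm.
The 1-cm UH is the DRH scaled by (10 mm)/d, so U_p = 174.0 × 10/8.016 = 217 m³/s.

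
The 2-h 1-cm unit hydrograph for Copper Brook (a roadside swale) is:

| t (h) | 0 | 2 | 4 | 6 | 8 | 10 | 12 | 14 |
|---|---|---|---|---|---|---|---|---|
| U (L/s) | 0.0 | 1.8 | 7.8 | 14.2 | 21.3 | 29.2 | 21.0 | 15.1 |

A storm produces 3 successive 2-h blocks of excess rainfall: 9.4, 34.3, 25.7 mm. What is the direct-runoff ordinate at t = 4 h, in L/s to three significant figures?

By discrete convolution, Q_j = Σ (P_i / 10 mm) · U_{j−i}.
At t = 4 h (j=2): Q = (9.4/10)·7.8 + (34.3/10)·1.8 + (25.7/10)·0.0 = 13.5 L/s.

Q ≈ 13.5 L/s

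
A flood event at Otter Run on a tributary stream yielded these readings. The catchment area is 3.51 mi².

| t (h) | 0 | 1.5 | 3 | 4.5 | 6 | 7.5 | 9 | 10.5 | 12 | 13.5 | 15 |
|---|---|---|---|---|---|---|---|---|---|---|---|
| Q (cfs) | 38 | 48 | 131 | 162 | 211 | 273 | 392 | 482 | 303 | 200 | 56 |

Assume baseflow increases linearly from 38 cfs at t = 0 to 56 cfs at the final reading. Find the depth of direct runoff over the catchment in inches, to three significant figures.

Direct runoff: 0.00, 8.20, 89.40, 118.60, 165.80, 226.00, 343.20, 431.40, 250.60, 145.80, 0.00 cfs; ΣQ_DR = 1779 cfs.
V = ΣQ_DR · Δt = 1779 × 5400 s = 9.607 × 10^6 ft³.
Over A = 3.51 mi², depth = V / A = 1.18 in.

d ≈ 1.18 in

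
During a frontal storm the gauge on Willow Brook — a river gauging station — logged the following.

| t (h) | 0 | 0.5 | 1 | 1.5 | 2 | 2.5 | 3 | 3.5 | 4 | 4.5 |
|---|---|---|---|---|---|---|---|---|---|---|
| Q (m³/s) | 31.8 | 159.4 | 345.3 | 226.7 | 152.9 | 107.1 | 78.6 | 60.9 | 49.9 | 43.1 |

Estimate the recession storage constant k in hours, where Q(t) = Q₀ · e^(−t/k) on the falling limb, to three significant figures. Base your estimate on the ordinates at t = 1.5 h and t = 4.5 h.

k ≈ 1.81 h

On the falling limb, Q drops from 226.7 to 43.1 m³/s between t = 1.5 h and t = 4.5 h (Δt = 3 h).
k = −Δt / ln(Q₂/Q₁) = −3 / ln(43.1/226.7) = 1.81 h.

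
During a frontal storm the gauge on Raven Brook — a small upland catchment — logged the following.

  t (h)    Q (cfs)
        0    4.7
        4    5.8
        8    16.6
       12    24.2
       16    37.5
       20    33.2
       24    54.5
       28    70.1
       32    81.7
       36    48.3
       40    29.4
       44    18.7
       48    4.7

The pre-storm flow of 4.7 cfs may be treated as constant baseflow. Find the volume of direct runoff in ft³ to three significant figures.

Direct-runoff ordinates (Q − Q_b): 0.0, 1.1, 11.9, 19.5, 32.8, 28.5, 49.8, 65.4, 77.0, 43.6, 24.7, 14.0, 0.0 cfs.
ΣQ_DR = 368.3 cfs.
With Δt = 4 h = 14400 s, V = ΣQ_DR · Δt = 368.3 × 14400 = 5.30 × 10^6 ft³.

V ≈ 5.30 × 10^6 ft³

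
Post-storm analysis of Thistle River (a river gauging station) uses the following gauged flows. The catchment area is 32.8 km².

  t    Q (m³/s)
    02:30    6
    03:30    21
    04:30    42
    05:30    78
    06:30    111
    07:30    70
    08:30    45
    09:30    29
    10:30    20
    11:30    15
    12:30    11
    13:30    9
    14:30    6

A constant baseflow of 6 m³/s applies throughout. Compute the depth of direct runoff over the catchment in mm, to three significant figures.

d ≈ 42.3 mm

Direct runoff: 0.0, 15.0, 36.0, 72.0, 105.0, 64.0, 39.0, 23.0, 14.0, 9.0, 5.0, 3.0, 0.0 m³/s; ΣQ_DR = 385.0 m³/s.
V = ΣQ_DR · Δt = 385.0 × 3600 s = 1.386 × 10^6 m³.
Over A = 32.8 km², depth = V / A = 42.3 mm.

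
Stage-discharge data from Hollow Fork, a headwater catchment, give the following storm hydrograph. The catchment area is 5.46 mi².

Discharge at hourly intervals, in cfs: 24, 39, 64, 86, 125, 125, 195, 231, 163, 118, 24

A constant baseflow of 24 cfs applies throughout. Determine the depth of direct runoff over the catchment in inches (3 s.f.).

Direct runoff: 0.0, 15.0, 40.0, 62.0, 101.0, 101.0, 171.0, 207.0, 139.0, 94.0, 0.0 cfs; ΣQ_DR = 930.0 cfs.
V = ΣQ_DR · Δt = 930.0 × 3600 s = 3.348 × 10^6 ft³.
Over A = 5.46 mi², depth = V / A = 0.264 in.

d ≈ 0.264 in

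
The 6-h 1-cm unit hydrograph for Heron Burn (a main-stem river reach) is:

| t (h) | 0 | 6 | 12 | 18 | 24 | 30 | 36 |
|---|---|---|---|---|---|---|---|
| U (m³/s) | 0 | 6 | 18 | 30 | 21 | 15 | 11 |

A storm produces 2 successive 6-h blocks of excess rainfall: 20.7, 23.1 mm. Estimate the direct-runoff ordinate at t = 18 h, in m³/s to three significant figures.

Q ≈ 104 m³/s

By discrete convolution, Q_j = Σ (P_i / 10 mm) · U_{j−i}.
At t = 18 h (j=3): Q = (20.7/10)·30 + (23.1/10)·18 = 104 m³/s.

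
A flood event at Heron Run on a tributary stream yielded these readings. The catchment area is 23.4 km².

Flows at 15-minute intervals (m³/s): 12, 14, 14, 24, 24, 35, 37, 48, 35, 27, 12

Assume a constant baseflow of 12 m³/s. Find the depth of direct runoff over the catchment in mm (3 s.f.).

d ≈ 5.77 mm

Direct runoff: 0.0, 2.0, 2.0, 12.0, 12.0, 23.0, 25.0, 36.0, 23.0, 15.0, 0.0 m³/s; ΣQ_DR = 150.0 m³/s.
V = ΣQ_DR · Δt = 150.0 × 900 s = 1.350 × 10^5 m³.
Over A = 23.4 km², depth = V / A = 5.77 mm.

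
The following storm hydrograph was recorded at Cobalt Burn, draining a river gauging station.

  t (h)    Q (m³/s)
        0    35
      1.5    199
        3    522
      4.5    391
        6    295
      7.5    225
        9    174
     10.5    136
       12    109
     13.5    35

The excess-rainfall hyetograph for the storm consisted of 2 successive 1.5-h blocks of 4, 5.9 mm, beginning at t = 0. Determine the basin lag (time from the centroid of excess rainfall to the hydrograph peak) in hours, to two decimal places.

Centroid of excess rainfall: t_c = Σ P_i·t̄_i / ΣP_i = 1.6439 h (block centres at 0.75, 2.25 h).
Hydrograph peak occurs at t = 3 h, so basin lag t_L = 3 − 1.6439 = 1.36 h.

t_L ≈ 1.36 h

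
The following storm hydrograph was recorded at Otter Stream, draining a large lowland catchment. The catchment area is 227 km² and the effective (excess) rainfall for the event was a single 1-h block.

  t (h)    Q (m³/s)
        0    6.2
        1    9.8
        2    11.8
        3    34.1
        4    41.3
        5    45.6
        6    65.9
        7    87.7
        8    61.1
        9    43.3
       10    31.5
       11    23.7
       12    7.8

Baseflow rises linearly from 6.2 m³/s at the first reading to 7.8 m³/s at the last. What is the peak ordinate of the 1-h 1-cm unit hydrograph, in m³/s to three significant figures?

Direct runoff: 0.00, 3.47, 5.33, 27.50, 34.57, 38.73, 58.90, 80.57, 53.83, 35.90, 23.97, 16.03, 0.00 m³/s; ΣQ_DR = 378.8 m³/s, peak = 80.57 m³/s.
Runoff depth d = ΣQ_DR·Δt / A = 378.8 × 3600 / (227 km²) = 6.007 mm.
The 1-cm UH is the DRH scaled by (10 mm)/d, so U_p = 80.57 × 10/6.007 = 134 m³/s.

U_p ≈ 134 m³/s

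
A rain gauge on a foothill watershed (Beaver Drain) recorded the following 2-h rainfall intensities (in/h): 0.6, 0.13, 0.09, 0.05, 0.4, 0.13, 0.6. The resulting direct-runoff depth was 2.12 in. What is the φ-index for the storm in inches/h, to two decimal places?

Only the 3 blocks with intensity above φ contribute runoff: 0.6, 0.4, 0.6 in/h.
Σ(I−φ)·Δt = d  ⇒  (0.6+0.4+0.6 − 3φ)·2 = 2.12
φ = (1.600 − 2.12/2) / 3 = 0.18 in/h.

φ ≈ 0.18 in/h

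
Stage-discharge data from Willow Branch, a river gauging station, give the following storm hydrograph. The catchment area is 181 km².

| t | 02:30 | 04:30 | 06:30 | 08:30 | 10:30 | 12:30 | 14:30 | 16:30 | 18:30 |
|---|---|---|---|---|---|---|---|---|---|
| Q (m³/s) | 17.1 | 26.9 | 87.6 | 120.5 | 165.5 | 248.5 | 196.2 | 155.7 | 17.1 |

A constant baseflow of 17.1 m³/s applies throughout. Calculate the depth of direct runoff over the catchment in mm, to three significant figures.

Direct runoff: 0.0, 9.8, 70.5, 103.4, 148.4, 231.4, 179.1, 138.6, 0.0 m³/s; ΣQ_DR = 881.2 m³/s.
V = ΣQ_DR · Δt = 881.2 × 7200 s = 6.345 × 10^6 m³.
Over A = 181 km², depth = V / A = 35.1 mm.

d ≈ 35.1 mm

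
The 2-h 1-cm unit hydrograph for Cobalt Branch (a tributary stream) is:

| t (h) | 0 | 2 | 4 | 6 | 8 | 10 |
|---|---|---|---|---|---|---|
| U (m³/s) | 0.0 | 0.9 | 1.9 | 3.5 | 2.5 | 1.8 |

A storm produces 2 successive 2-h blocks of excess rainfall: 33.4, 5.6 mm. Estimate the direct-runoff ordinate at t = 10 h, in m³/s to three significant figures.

By discrete convolution, Q_j = Σ (P_i / 10 mm) · U_{j−i}.
At t = 10 h (j=5): Q = (33.4/10)·1.8 + (5.6/10)·2.5 = 7.41 m³/s.

Q ≈ 7.41 m³/s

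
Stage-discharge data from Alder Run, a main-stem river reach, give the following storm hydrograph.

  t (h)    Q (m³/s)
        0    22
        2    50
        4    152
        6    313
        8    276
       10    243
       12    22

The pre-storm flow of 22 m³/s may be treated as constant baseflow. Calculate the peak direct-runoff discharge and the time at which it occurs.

Q_p = 291.0 m³/s at t = 6 h

Subtracting baseflow gives direct-runoff ordinates: 0.0, 28.0, 130.0, 291.0, 254.0, 221.0, 0.0 m³/s.
The maximum is 291.0 m³/s, occurring at the reading for t = 6 h.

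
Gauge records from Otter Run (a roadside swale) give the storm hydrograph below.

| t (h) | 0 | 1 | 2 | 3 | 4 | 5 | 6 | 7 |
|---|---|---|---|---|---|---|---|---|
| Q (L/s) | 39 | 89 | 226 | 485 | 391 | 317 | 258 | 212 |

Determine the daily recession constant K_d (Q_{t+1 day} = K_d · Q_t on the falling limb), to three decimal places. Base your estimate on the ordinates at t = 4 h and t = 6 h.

Between t = 4 h and t = 6 h the flow falls from 391 to 258 L/s over 2×1 h = 2 h.
Per-interval ratio K = (258/391)^(1/2) = 0.8123; K_d = K^(24/1) = 0.007.

K_d ≈ 0.007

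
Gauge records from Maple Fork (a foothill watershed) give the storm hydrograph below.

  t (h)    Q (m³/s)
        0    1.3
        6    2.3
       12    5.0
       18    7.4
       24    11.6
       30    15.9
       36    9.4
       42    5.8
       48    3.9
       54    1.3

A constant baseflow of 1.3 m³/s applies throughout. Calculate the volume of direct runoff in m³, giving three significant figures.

Direct-runoff ordinates (Q − Q_b): 0.0, 1.0, 3.7, 6.1, 10.3, 14.6, 8.1, 4.5, 2.6, 0.0 m³/s.
ΣQ_DR = 50.90 m³/s.
With Δt = 6 h = 21600 s, V = ΣQ_DR · Δt = 50.90 × 21600 = 1.10 × 10^6 m³.

V ≈ 1.10 × 10^6 m³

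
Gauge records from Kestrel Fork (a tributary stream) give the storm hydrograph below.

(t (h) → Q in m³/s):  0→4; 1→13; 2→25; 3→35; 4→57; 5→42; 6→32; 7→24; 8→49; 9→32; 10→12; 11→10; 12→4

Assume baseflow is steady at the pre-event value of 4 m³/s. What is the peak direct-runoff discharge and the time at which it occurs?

Q_p = 53.0 m³/s at t = 4 h

Subtracting baseflow gives direct-runoff ordinates: 0.0, 9.0, 21.0, 31.0, 53.0, 38.0, 28.0, 20.0, 45.0, 28.0, 8.0, 6.0, 0.0 m³/s.
The maximum is 53.0 m³/s, occurring at the reading for t = 4 h.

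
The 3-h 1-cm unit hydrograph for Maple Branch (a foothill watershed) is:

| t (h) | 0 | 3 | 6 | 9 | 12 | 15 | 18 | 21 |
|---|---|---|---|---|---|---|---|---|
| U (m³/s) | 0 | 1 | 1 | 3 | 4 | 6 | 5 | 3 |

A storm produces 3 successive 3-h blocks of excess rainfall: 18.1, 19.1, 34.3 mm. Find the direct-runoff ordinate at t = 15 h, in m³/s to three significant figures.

Q ≈ 28.8 m³/s

By discrete convolution, Q_j = Σ (P_i / 10 mm) · U_{j−i}.
At t = 15 h (j=5): Q = (18.1/10)·6 + (19.1/10)·4 + (34.3/10)·3 = 28.8 m³/s.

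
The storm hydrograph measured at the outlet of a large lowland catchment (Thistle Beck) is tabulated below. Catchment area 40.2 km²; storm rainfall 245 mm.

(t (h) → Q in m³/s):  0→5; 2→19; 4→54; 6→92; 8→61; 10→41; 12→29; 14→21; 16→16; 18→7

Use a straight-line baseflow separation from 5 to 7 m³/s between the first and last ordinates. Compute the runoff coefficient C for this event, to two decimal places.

C ≈ 0.21

ΣQ_DR = 285.0 m³/s; V = ΣQ_DR·Δt = 2.052 × 10^6 m³.
Runoff depth d = V / A = 51.04 mm.
C = d / P = 51.04 / 245 = 0.21.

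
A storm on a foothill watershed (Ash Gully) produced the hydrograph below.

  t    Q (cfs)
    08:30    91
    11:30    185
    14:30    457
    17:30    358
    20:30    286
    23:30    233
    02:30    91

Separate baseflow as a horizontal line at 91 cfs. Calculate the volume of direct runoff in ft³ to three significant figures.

Direct-runoff ordinates (Q − Q_b): 0.0, 94.0, 366.0, 267.0, 195.0, 142.0, 0.0 cfs.
ΣQ_DR = 1064 cfs.
With Δt = 3 h = 10800 s, V = ΣQ_DR · Δt = 1064 × 10800 = 1.15 × 10^7 ft³.

V ≈ 1.15 × 10^7 ft³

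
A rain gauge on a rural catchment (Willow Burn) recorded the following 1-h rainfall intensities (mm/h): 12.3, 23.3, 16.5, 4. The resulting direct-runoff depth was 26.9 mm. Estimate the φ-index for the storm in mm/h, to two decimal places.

Only the 3 blocks with intensity above φ contribute runoff: 12.3, 23.3, 16.5 mm/h.
Σ(I−φ)·Δt = d  ⇒  (12.3+23.3+16.5 − 3φ)·1 = 26.9
φ = (52.10 − 26.9/1) / 3 = 8.40 mm/h.

φ ≈ 8.40 mm/h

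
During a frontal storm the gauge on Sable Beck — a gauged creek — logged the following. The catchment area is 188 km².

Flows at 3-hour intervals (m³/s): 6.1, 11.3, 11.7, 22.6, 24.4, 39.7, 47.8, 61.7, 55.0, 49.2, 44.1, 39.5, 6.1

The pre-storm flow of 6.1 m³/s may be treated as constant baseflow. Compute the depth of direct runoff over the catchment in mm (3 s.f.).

d ≈ 19.5 mm

Direct runoff: 0.0, 5.2, 5.6, 16.5, 18.3, 33.6, 41.7, 55.6, 48.9, 43.1, 38.0, 33.4, 0.0 m³/s; ΣQ_DR = 339.9 m³/s.
V = ΣQ_DR · Δt = 339.9 × 10800 s = 3.671 × 10^6 m³.
Over A = 188 km², depth = V / A = 19.5 mm.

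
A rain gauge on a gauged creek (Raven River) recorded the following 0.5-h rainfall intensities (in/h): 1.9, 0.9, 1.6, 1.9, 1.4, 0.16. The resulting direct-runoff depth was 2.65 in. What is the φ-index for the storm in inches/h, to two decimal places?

φ ≈ 0.48 in/h

Only the 5 blocks with intensity above φ contribute runoff: 1.9, 0.9, 1.6, 1.9, 1.4 in/h.
Σ(I−φ)·Δt = d  ⇒  (1.9+0.9+1.6+1.9+1.4 − 5φ)·0.5 = 2.65
φ = (7.700 − 2.65/0.5) / 5 = 0.48 in/h.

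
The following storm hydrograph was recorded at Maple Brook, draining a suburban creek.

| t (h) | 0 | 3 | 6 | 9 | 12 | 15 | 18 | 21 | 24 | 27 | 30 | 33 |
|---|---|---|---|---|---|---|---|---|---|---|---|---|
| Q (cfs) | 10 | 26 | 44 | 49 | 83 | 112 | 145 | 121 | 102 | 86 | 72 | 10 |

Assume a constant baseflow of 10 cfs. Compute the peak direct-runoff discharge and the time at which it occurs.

Subtracting baseflow gives direct-runoff ordinates: 0.0, 16.0, 34.0, 39.0, 73.0, 102.0, 135.0, 111.0, 92.0, 76.0, 62.0, 0.0 cfs.
The maximum is 135.0 cfs, occurring at the reading for t = 18 h.

Q_p = 135.0 cfs at t = 18 h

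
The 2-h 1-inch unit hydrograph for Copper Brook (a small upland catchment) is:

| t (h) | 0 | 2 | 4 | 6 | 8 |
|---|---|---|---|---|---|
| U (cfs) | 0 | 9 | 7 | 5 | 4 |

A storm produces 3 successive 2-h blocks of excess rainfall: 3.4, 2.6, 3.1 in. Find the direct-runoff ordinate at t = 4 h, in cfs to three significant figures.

By discrete convolution, Q_j = Σ (P_i / 1 in) · U_{j−i}.
At t = 4 h (j=2): Q = (3.4/1)·7 + (2.6/1)·9 + (3.1/1)·0 = 47.2 cfs.

Q ≈ 47.2 cfs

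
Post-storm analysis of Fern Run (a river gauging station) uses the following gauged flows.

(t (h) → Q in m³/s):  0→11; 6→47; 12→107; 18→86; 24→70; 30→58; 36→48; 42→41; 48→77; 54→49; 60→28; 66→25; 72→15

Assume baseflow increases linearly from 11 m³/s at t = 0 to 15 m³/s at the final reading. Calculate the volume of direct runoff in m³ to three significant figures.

V ≈ 1.06 × 10^7 m³

Direct-runoff ordinates (Q − Q_b): 0.00, 35.67, 95.33, 74.00, 57.67, 45.33, 35.00, 27.67, 63.33, 35.00, 13.67, 10.33, 0.00 m³/s.
ΣQ_DR = 493.0 m³/s.
With Δt = 6 h = 21600 s, V = ΣQ_DR · Δt = 493.0 × 21600 = 1.06 × 10^7 m³.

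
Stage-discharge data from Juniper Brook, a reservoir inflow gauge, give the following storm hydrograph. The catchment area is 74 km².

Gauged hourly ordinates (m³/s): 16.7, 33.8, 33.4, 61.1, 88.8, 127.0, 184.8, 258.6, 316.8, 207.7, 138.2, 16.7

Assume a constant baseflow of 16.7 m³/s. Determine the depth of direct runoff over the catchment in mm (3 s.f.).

Direct runoff: 0.0, 17.1, 16.7, 44.4, 72.1, 110.3, 168.1, 241.9, 300.1, 191.0, 121.5, 0.0 m³/s; ΣQ_DR = 1283 m³/s.
V = ΣQ_DR · Δt = 1283 × 3600 s = 4.620 × 10^6 m³.
Over A = 74 km², depth = V / A = 62.4 mm.

d ≈ 62.4 mm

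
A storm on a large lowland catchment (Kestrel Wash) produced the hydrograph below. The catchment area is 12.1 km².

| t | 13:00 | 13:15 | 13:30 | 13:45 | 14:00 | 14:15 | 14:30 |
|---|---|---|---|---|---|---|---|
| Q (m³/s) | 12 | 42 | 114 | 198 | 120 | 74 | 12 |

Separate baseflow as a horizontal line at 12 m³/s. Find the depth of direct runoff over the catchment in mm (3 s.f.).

d ≈ 36.3 mm

Direct runoff: 0.0, 30.0, 102.0, 186.0, 108.0, 62.0, 0.0 m³/s; ΣQ_DR = 488.0 m³/s.
V = ΣQ_DR · Δt = 488.0 × 900 s = 4.392 × 10^5 m³.
Over A = 12.1 km², depth = V / A = 36.3 mm.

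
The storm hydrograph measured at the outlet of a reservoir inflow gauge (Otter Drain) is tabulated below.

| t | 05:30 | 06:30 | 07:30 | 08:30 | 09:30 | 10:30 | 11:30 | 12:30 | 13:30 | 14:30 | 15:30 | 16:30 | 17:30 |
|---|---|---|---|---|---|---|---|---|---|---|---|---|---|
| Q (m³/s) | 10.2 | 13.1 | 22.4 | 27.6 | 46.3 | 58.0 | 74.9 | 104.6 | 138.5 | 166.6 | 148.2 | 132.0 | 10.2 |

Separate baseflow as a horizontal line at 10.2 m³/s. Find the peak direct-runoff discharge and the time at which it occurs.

Q_p = 156.4 m³/s at t = 14:30

Subtracting baseflow gives direct-runoff ordinates: 0.0, 2.9, 12.2, 17.4, 36.1, 47.8, 64.7, 94.4, 128.3, 156.4, 138.0, 121.8, 0.0 m³/s.
The maximum is 156.4 m³/s, occurring at the reading for t = 14:30.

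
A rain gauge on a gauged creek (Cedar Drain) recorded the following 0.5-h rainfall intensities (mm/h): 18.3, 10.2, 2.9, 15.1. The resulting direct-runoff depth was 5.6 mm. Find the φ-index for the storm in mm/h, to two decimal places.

Only the 2 blocks with intensity above φ contribute runoff: 18.3, 15.1 mm/h.
Σ(I−φ)·Δt = d  ⇒  (18.3+15.1 − 2φ)·0.5 = 5.6
φ = (33.40 − 5.6/0.5) / 2 = 11.10 mm/h.

φ ≈ 11.10 mm/h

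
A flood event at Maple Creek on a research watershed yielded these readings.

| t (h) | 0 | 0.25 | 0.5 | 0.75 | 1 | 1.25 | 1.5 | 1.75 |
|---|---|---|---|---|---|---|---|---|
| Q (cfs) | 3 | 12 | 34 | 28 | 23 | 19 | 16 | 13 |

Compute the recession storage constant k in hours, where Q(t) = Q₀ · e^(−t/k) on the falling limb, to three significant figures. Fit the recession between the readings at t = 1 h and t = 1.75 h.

k ≈ 1.31 h

On the falling limb, Q drops from 23 to 13 cfs between t = 1 h and t = 1.75 h (Δt = 0.75 h).
k = −Δt / ln(Q₂/Q₁) = −0.75 / ln(13/23) = 1.31 h.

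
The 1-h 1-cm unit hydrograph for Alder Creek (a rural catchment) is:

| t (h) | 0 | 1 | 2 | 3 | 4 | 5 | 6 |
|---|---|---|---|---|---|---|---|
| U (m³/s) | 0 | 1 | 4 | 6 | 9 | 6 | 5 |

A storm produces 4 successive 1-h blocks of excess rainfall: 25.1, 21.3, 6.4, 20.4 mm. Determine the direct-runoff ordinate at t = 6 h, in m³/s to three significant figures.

Q ≈ 43.3 m³/s

By discrete convolution, Q_j = Σ (P_i / 10 mm) · U_{j−i}.
At t = 6 h (j=6): Q = (25.1/10)·5 + (21.3/10)·6 + (6.4/10)·9 + (20.4/10)·6 = 43.3 m³/s.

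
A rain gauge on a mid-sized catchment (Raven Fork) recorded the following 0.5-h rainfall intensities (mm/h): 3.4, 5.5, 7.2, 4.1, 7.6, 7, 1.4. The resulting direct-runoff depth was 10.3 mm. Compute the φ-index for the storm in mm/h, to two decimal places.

Only the 6 blocks with intensity above φ contribute runoff: 3.4, 5.5, 7.2, 4.1, 7.6, 7 mm/h.
Σ(I−φ)·Δt = d  ⇒  (3.4+5.5+7.2+4.1+7.6+7 − 6φ)·0.5 = 10.3
φ = (34.80 − 10.3/0.5) / 6 = 2.37 mm/h.

φ ≈ 2.37 mm/h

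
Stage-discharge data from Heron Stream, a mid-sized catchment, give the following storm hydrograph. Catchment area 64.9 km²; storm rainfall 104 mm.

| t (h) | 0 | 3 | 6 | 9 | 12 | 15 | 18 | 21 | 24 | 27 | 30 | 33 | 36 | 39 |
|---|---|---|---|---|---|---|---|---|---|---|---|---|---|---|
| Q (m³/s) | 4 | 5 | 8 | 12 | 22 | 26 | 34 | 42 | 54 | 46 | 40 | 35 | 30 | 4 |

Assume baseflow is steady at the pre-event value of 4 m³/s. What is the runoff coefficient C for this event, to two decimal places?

ΣQ_DR = 306.0 m³/s; V = ΣQ_DR·Δt = 3.305 × 10^6 m³.
Runoff depth d = V / A = 50.92 mm.
C = d / P = 50.92 / 104 = 0.49.

C ≈ 0.49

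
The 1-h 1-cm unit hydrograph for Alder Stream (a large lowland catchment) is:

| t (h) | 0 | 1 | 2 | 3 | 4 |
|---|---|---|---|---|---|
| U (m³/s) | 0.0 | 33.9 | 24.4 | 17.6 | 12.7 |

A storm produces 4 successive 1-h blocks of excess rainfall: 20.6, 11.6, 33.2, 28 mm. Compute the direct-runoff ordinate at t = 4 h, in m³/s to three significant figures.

By discrete convolution, Q_j = Σ (P_i / 10 mm) · U_{j−i}.
At t = 4 h (j=4): Q = (20.6/10)·12.7 + (11.6/10)·17.6 + (33.2/10)·24.4 + (28/10)·33.9 = 223 m³/s.

Q ≈ 223 m³/s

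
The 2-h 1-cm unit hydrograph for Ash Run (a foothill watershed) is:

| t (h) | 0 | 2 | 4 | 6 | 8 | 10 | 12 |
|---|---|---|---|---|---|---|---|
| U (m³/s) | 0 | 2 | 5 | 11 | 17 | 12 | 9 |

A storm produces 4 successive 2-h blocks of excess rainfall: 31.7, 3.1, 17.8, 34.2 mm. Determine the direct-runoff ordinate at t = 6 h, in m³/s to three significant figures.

Q ≈ 40.0 m³/s

By discrete convolution, Q_j = Σ (P_i / 10 mm) · U_{j−i}.
At t = 6 h (j=3): Q = (31.7/10)·11 + (3.1/10)·5 + (17.8/10)·2 + (34.2/10)·0 = 40.0 m³/s.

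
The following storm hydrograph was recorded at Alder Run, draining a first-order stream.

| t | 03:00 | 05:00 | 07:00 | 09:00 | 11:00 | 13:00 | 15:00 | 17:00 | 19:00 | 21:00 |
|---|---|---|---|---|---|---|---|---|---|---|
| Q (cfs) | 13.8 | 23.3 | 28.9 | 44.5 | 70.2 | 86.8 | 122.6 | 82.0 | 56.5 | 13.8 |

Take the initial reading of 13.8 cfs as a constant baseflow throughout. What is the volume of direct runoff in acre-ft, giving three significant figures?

Direct-runoff ordinates (Q − Q_b): 0.0, 9.5, 15.1, 30.7, 56.4, 73.0, 108.8, 68.2, 42.7, 0.0 cfs.
ΣQ_DR = 404.4 cfs.
With Δt = 2 h = 7200 s, V = ΣQ_DR · Δt = 404.4 × 7200 = 2.91 × 10^6 ft³ = 66.8 acre-ft.

V ≈ 66.8 acre-ft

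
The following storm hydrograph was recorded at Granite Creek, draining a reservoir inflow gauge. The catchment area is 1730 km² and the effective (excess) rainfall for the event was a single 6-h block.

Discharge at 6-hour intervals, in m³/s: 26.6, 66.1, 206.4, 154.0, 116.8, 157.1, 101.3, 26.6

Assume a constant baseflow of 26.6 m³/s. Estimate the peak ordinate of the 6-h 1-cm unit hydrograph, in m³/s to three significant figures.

Direct runoff: 0.0, 39.5, 179.8, 127.4, 90.2, 130.5, 74.7, 0.0 m³/s; ΣQ_DR = 642.1 m³/s, peak = 179.8 m³/s.
Runoff depth d = ΣQ_DR·Δt / A = 642.1 × 21600 / (1730 km²) = 8.017 mm.
The 1-cm UH is the DRH scaled by (10 mm)/d, so U_p = 179.8 × 10/8.017 = 224 m³/s.

U_p ≈ 224 m³/s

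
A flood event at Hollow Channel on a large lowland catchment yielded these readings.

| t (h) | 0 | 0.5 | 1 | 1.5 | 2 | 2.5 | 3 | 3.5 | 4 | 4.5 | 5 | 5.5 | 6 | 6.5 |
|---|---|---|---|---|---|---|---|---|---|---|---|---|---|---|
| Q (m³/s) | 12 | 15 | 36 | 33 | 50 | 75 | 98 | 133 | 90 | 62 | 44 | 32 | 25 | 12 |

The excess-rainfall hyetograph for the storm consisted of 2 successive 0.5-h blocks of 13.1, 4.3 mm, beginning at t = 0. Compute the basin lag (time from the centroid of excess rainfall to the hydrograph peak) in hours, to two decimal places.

Centroid of excess rainfall: t_c = Σ P_i·t̄_i / ΣP_i = 0.3736 h (block centres at 0.25, 0.75 h).
Hydrograph peak occurs at t = 3.5 h, so basin lag t_L = 3.5 − 0.3736 = 3.13 h.

t_L ≈ 3.13 h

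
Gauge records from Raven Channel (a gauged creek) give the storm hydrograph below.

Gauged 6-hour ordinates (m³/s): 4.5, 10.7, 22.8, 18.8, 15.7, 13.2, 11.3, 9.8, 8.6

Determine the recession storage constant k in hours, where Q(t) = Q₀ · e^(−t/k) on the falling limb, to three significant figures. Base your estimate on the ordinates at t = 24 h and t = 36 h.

k ≈ 36.5 h

On the falling limb, Q drops from 15.7 to 11.3 m³/s between t = 24 h and t = 36 h (Δt = 12 h).
k = −Δt / ln(Q₂/Q₁) = −12 / ln(11.3/15.7) = 36.5 h.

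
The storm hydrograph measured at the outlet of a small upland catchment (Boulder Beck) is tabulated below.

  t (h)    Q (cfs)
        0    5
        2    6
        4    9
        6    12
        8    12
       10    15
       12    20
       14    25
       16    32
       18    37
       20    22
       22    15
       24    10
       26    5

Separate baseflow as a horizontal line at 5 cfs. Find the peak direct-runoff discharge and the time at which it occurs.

Subtracting baseflow gives direct-runoff ordinates: 0.0, 1.0, 4.0, 7.0, 7.0, 10.0, 15.0, 20.0, 27.0, 32.0, 17.0, 10.0, 5.0, 0.0 cfs.
The maximum is 32.0 cfs, occurring at the reading for t = 18 h.

Q_p = 32.0 cfs at t = 18 h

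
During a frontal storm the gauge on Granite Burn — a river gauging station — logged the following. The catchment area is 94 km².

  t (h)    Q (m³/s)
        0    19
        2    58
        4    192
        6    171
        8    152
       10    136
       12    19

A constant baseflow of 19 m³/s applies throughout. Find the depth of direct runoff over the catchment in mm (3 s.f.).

d ≈ 47.0 mm

Direct runoff: 0.0, 39.0, 173.0, 152.0, 133.0, 117.0, 0.0 m³/s; ΣQ_DR = 614.0 m³/s.
V = ΣQ_DR · Δt = 614.0 × 7200 s = 4.421 × 10^6 m³.
Over A = 94 km², depth = V / A = 47.0 mm.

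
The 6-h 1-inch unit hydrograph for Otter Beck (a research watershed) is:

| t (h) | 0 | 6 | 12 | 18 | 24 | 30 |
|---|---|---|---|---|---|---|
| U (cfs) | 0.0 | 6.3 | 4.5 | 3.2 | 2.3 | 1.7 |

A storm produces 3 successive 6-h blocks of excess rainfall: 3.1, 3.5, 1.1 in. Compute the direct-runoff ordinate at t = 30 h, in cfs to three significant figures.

Q ≈ 16.8 cfs

By discrete convolution, Q_j = Σ (P_i / 1 in) · U_{j−i}.
At t = 30 h (j=5): Q = (3.1/1)·1.7 + (3.5/1)·2.3 + (1.1/1)·3.2 = 16.8 cfs.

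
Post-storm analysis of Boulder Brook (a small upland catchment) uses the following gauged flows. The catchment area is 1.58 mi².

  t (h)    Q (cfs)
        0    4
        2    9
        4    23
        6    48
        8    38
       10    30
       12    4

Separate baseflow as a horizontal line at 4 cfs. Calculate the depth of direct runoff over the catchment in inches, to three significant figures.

Direct runoff: 0.0, 5.0, 19.0, 44.0, 34.0, 26.0, 0.0 cfs; ΣQ_DR = 128.0 cfs.
V = ΣQ_DR · Δt = 128.0 × 7200 s = 9.216 × 10^5 ft³.
Over A = 1.58 mi², depth = V / A = 0.251 in.

d ≈ 0.251 in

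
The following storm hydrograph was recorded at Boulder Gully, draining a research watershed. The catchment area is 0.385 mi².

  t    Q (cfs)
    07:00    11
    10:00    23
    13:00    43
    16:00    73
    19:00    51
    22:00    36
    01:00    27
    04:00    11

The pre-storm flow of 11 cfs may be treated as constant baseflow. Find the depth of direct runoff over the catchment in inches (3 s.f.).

Direct runoff: 0.0, 12.0, 32.0, 62.0, 40.0, 25.0, 16.0, 0.0 cfs; ΣQ_DR = 187.0 cfs.
V = ΣQ_DR · Δt = 187.0 × 10800 s = 2.020 × 10^6 ft³.
Over A = 0.385 mi², depth = V / A = 2.26 in.

d ≈ 2.26 in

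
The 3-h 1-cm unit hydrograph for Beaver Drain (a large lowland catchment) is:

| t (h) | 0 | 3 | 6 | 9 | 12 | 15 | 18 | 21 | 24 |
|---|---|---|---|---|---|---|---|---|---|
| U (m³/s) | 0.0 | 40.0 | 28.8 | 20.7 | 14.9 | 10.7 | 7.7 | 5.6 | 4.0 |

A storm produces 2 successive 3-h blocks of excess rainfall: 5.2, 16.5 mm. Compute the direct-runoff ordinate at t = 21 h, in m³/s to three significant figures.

By discrete convolution, Q_j = Σ (P_i / 10 mm) · U_{j−i}.
At t = 21 h (j=7): Q = (5.2/10)·5.6 + (16.5/10)·7.7 = 15.6 m³/s.

Q ≈ 15.6 m³/s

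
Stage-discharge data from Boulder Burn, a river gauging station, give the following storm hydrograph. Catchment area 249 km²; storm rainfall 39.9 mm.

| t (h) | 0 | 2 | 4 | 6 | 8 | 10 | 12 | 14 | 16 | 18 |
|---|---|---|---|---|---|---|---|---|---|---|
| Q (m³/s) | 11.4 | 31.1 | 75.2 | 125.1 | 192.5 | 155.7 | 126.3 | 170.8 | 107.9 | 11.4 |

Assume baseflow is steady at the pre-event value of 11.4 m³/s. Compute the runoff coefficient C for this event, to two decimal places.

ΣQ_DR = 893.4 m³/s; V = ΣQ_DR·Δt = 6.432 × 10^6 m³.
Runoff depth d = V / A = 25.83 mm.
C = d / P = 25.83 / 39.9 = 0.65.

C ≈ 0.65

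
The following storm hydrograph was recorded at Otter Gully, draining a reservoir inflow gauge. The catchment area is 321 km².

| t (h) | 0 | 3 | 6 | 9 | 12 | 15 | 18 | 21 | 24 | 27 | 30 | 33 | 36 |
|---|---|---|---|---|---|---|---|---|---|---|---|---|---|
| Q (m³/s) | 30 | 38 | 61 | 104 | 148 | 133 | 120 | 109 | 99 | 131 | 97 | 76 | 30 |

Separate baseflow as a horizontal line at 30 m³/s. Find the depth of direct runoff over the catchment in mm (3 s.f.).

d ≈ 26.4 mm

Direct runoff: 0.0, 8.0, 31.0, 74.0, 118.0, 103.0, 90.0, 79.0, 69.0, 101.0, 67.0, 46.0, 0.0 m³/s; ΣQ_DR = 786.0 m³/s.
V = ΣQ_DR · Δt = 786.0 × 10800 s = 8.489 × 10^6 m³.
Over A = 321 km², depth = V / A = 26.4 mm.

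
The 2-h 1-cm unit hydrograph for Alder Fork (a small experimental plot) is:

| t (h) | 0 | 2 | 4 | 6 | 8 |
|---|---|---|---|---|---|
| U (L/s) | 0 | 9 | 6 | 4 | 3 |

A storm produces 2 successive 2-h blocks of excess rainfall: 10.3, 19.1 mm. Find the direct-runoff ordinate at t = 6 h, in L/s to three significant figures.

Q ≈ 15.6 L/s

By discrete convolution, Q_j = Σ (P_i / 10 mm) · U_{j−i}.
At t = 6 h (j=3): Q = (10.3/10)·4 + (19.1/10)·6 = 15.6 L/s.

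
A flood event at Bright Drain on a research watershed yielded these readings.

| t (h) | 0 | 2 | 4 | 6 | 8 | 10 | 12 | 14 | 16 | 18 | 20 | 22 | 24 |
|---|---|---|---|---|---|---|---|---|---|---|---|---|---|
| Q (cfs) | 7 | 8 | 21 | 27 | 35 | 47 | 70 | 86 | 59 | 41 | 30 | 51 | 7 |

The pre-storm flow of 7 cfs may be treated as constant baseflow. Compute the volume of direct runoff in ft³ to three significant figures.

Direct-runoff ordinates (Q − Q_b): 0.0, 1.0, 14.0, 20.0, 28.0, 40.0, 63.0, 79.0, 52.0, 34.0, 23.0, 44.0, 0.0 cfs.
ΣQ_DR = 398.0 cfs.
With Δt = 2 h = 7200 s, V = ΣQ_DR · Δt = 398.0 × 7200 = 2.87 × 10^6 ft³.

V ≈ 2.87 × 10^6 ft³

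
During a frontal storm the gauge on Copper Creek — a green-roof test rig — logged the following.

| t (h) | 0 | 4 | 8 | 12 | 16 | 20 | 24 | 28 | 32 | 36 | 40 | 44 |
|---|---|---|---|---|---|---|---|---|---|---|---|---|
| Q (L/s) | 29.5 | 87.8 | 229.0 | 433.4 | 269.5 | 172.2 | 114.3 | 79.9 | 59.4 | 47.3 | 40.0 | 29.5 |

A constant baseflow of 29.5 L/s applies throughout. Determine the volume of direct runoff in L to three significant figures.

Direct-runoff ordinates (Q − Q_b): 0.0, 58.3, 199.5, 403.9, 240.0, 142.7, 84.8, 50.4, 29.9, 17.8, 10.5, 0.0 L/s.
ΣQ_DR = 1238 L/s.
With Δt = 4 h = 14400 s, V = ΣQ_DR · Δt = 1238 × 14400 = 1.78 × 10^7 L.

V ≈ 1.78 × 10^7 L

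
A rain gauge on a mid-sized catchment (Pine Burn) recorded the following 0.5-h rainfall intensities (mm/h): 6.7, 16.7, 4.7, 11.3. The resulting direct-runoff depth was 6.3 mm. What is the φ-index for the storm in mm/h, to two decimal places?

φ ≈ 7.70 mm/h

Only the 2 blocks with intensity above φ contribute runoff: 16.7, 11.3 mm/h.
Σ(I−φ)·Δt = d  ⇒  (16.7+11.3 − 2φ)·0.5 = 6.3
φ = (28.00 − 6.3/0.5) / 2 = 7.70 mm/h.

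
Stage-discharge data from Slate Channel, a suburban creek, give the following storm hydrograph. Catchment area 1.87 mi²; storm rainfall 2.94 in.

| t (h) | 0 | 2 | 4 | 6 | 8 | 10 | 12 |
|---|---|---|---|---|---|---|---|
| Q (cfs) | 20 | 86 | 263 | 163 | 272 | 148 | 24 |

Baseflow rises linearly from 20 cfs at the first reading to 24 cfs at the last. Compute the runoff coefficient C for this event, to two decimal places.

ΣQ_DR = 822.0 cfs; V = ΣQ_DR·Δt = 5.918 × 10^6 ft³.
Runoff depth d = V / A = 1.362 in.
C = d / P = 1.362 / 2.94 = 0.46.

C ≈ 0.46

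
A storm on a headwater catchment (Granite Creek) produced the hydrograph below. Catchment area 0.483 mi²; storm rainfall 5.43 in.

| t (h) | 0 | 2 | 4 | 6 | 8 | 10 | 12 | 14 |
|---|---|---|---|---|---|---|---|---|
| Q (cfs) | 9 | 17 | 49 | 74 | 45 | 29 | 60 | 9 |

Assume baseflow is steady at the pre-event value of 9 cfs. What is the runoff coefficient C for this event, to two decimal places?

ΣQ_DR = 220.0 cfs; V = ΣQ_DR·Δt = 1.584 × 10^6 ft³.
Runoff depth d = V / A = 1.412 in.
C = d / P = 1.412 / 5.43 = 0.26.

C ≈ 0.26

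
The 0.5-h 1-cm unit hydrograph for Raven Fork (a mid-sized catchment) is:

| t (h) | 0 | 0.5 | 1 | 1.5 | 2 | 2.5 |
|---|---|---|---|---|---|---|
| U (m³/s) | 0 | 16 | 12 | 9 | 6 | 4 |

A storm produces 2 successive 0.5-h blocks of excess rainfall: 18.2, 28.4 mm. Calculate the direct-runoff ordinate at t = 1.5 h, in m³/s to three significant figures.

Q ≈ 50.5 m³/s

By discrete convolution, Q_j = Σ (P_i / 10 mm) · U_{j−i}.
At t = 1.5 h (j=3): Q = (18.2/10)·9 + (28.4/10)·12 = 50.5 m³/s.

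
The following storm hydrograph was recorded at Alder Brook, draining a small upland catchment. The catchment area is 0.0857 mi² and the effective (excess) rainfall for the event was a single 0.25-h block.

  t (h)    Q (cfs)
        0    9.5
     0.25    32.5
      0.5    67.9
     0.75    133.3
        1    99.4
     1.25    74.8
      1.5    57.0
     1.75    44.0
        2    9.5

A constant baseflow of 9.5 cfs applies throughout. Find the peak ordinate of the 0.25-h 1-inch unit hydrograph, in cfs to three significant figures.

Direct runoff: 0.0, 23.0, 58.4, 123.8, 89.9, 65.3, 47.5, 34.5, 0.0 cfs; ΣQ_DR = 442.4 cfs, peak = 123.8 cfs.
Runoff depth d = ΣQ_DR·Δt / A = 442.4 × 900 / (0.0857 mi²) = 2.000 in.
The 1-inch UH is the DRH scaled by (1 in)/d, so U_p = 123.8 × 1/2.000 = 61.9 cfs.

U_p ≈ 61.9 cfs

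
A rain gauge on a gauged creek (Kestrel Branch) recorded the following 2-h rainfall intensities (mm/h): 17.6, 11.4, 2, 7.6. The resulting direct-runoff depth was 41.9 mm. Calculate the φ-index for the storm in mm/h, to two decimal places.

Only the 3 blocks with intensity above φ contribute runoff: 17.6, 11.4, 7.6 mm/h.
Σ(I−φ)·Δt = d  ⇒  (17.6+11.4+7.6 − 3φ)·2 = 41.9
φ = (36.60 − 41.9/2) / 3 = 5.22 mm/h.

φ ≈ 5.22 mm/h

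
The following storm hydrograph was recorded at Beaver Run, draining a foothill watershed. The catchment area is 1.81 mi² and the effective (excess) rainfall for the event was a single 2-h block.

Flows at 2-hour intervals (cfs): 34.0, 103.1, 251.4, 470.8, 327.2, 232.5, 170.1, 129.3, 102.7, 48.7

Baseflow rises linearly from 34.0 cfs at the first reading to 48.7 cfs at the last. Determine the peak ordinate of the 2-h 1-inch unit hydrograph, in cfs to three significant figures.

Direct runoff: 0.00, 67.47, 214.13, 431.90, 286.67, 190.33, 126.30, 83.87, 55.63, 0.00 cfs; ΣQ_DR = 1456 cfs, peak = 431.90 cfs.
Runoff depth d = ΣQ_DR·Δt / A = 1456 × 7200 / (1.81 mi²) = 2.494 in.
The 1-inch UH is the DRH scaled by (1 in)/d, so U_p = 431.90 × 1/2.494 = 173 cfs.

U_p ≈ 173 cfs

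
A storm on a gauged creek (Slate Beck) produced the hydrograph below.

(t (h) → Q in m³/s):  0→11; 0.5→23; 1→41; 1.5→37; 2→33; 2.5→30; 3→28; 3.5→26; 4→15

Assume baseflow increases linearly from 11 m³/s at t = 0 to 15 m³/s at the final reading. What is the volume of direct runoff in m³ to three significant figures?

V ≈ 2.29 × 10^5 m³

Direct-runoff ordinates (Q − Q_b): 0.00, 11.50, 29.00, 24.50, 20.00, 16.50, 14.00, 11.50, 0.00 m³/s.
ΣQ_DR = 127.0 m³/s.
With Δt = 0.5 h = 1800 s, V = ΣQ_DR · Δt = 127.0 × 1800 = 2.29 × 10^5 m³.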